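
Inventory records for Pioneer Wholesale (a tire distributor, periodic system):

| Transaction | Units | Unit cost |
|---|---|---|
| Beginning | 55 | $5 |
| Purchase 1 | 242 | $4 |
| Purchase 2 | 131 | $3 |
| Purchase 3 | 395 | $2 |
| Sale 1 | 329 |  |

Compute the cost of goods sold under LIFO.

COGS = $658

Sale 1 (329) [LIFO — newest first]: 329 @ $2 = $658
Ending inventory: 55 @ $5 + 242 @ $4 + 131 @ $3 + 66 @ $2 = $1,768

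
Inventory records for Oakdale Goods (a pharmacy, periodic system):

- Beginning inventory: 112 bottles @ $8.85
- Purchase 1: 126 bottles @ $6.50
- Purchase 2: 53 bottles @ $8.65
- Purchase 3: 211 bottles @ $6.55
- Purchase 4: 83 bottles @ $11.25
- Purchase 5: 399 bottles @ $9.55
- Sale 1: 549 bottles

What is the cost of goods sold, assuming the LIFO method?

COGS = $5,183.05

Sale 1 (549) [LIFO — newest first]: 399 @ $9.55 + 83 @ $11.25 + 67 @ $6.55 = $5,183.05
Ending inventory: 112 @ $8.85 + 126 @ $6.50 + 53 @ $8.65 + 144 @ $6.55 = $3,211.85
Check: goods available $8,394.90 = COGS $5,183.05 + ending $3,211.85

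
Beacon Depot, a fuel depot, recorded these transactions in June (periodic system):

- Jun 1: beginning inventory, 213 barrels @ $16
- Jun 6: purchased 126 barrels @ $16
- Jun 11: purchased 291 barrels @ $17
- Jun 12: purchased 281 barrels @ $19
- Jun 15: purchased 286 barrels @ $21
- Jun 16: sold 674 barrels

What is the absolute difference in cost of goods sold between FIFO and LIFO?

FIFO COGS: 213 @ $16 + 126 @ $16 + 291 @ $17 + 44 @ $19 = $11,207
LIFO COGS: 286 @ $21 + 281 @ $19 + 107 @ $17 = $13,164
Difference = |$11,207 − $13,164| = $1,957

$1,957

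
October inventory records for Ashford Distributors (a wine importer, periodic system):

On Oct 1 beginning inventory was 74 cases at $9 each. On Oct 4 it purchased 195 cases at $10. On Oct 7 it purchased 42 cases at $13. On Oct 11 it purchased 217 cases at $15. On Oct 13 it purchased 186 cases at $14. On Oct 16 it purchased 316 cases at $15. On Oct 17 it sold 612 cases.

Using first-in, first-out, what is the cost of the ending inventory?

Ending inventory = $6,168

Oct 17, 612 sold [FIFO — oldest first]: 74 @ $9 + 195 @ $10 + 42 @ $13 + 217 @ $15 + 84 @ $14 = $7,593
Ending inventory: 102 @ $14 + 316 @ $15 = $6,168
Check: goods available $13,761 = COGS $7,593 + ending $6,168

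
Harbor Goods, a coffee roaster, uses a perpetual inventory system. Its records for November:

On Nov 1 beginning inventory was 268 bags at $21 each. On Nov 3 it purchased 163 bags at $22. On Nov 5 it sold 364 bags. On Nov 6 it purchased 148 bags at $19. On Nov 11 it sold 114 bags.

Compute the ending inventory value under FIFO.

Ending inventory = $1,919

Nov 5, 364 sold [FIFO — oldest first]: 268 @ $21 + 96 @ $22 = $7,740
Nov 11, 114 sold [FIFO — oldest first]: 67 @ $22 + 47 @ $19 = $2,367
Total COGS = $7,740 + $2,367 = $10,107
Ending inventory: 101 @ $19 = $1,919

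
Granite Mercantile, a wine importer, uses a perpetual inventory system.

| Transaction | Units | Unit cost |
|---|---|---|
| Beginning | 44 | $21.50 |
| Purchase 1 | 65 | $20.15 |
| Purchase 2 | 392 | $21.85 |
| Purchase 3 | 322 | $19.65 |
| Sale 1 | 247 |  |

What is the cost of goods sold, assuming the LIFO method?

Sale 1 (247) [LIFO — newest first]: 247 @ $19.65 = $4,853.55
Ending inventory: 44 @ $21.50 + 65 @ $20.15 + 392 @ $21.85 + 75 @ $19.65 = $12,294.70

COGS = $4,853.55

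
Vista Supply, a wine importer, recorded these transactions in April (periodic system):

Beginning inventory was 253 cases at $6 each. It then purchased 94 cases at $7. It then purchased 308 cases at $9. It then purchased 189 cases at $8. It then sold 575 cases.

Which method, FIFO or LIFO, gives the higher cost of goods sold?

FIFO COGS: 253 @ $6 + 94 @ $7 + 228 @ $9 = $4,228
LIFO COGS: 189 @ $8 + 308 @ $9 + 78 @ $7 = $4,830

LIFO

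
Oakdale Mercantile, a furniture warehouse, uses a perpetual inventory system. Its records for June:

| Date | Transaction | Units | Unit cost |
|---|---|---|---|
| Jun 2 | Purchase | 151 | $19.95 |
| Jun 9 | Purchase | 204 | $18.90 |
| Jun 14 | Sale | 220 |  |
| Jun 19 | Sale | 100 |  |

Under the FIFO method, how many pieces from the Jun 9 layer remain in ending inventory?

35

Jun 14, 220 sold [FIFO — oldest first]: 151 @ $19.95 + 69 @ $18.90 = $4,316.55
Jun 19, 100 sold [FIFO — oldest first]: 100 @ $18.90 = $1,890.00
Total COGS = $4,316.55 + $1,890.00 = $6,206.55
Ending inventory: 35 @ $18.90 = $661.50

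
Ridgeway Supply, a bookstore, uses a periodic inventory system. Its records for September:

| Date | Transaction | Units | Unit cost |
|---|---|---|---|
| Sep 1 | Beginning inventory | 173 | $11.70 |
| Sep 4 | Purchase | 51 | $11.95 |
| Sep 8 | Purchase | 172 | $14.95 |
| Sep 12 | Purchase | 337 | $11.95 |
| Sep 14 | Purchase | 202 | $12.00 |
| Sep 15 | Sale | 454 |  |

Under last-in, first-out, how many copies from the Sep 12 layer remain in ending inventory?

Sep 15, 454 sold [LIFO — newest first]: 202 @ $12.00 + 252 @ $11.95 = $5,435.40
Ending inventory: 173 @ $11.70 + 51 @ $11.95 + 172 @ $14.95 + 85 @ $11.95 = $6,220.70
Check: goods available $11,656.10 = COGS $5,435.40 + ending $6,220.70

85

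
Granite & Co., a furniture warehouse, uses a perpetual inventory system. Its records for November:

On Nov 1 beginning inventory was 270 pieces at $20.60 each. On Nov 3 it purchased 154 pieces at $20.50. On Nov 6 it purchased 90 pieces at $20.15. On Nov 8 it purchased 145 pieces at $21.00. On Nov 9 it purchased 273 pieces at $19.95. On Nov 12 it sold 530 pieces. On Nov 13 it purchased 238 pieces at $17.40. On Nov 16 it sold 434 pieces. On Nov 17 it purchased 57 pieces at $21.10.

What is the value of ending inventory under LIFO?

Nov 12, 530 sold [LIFO — newest first]: 273 @ $19.95 + 145 @ $21.00 + 90 @ $20.15 + 22 @ $20.50 = $10,755.85
Nov 16, 434 sold [LIFO — newest first]: 238 @ $17.40 + 132 @ $20.50 + 64 @ $20.60 = $8,165.60
Total COGS = $10,755.85 + $8,165.60 = $18,921.45
Ending inventory: 206 @ $20.60 + 57 @ $21.10 = $5,446.30

Ending inventory = $5,446.30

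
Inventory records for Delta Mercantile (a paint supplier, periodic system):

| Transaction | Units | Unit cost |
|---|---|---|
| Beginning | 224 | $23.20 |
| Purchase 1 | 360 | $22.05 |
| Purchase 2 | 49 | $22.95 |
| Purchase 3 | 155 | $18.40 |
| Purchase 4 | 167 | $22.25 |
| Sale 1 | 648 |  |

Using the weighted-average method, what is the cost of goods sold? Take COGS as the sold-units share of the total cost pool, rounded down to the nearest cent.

Sale 1, sell 648: 648/955 × $20,827.10 → $14,131.89
Ending inventory (cost pool remaining) = $6,695.21

COGS = $14,131.89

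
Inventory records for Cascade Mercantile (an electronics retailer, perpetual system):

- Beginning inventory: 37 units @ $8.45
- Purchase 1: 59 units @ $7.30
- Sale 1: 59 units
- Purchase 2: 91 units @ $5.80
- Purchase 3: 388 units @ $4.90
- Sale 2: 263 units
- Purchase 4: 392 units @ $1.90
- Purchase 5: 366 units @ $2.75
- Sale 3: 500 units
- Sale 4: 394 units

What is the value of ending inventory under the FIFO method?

Ending inventory = $321.75

Sale 1 (59) [FIFO — oldest first]: 37 @ $8.45 + 22 @ $7.30 = $473.25
Sale 2 (263) [FIFO — oldest first]: 37 @ $7.30 + 91 @ $5.80 + 135 @ $4.90 = $1,459.40
Sale 3 (500) [FIFO — oldest first]: 253 @ $4.90 + 247 @ $1.90 = $1,709.00
Sale 4 (394) [FIFO — oldest first]: 145 @ $1.90 + 249 @ $2.75 = $960.25
Total COGS = $473.25 + $1,459.40 + $1,709.00 + $960.25 = $4,601.90
Ending inventory: 117 @ $2.75 = $321.75
Check: goods available $4,923.65 = COGS $4,601.90 + ending $321.75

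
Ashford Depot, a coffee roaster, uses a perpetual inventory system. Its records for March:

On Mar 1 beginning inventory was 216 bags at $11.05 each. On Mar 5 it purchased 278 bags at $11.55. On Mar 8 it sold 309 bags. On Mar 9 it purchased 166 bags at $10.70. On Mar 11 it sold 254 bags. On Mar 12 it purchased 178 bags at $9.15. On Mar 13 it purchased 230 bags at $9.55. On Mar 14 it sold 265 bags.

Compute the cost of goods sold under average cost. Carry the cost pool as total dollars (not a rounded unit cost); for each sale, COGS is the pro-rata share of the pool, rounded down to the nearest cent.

After Mar 1: 216 on hand, pool $2,386.80 (≈ $11.0500 each)
After Mar 5: 494 on hand, pool $5,597.70 (≈ $11.3314 each)
Mar 8, sell 309: 309/494 × $5,597.70 → $3,501.39
After Mar 9: 351 on hand, pool $3,872.51 (≈ $11.0328 each)
Mar 11, sell 254: 254/351 × $3,872.51 → $2,802.32
After Mar 12: 275 on hand, pool $2,698.89 (≈ $9.8141 each)
After Mar 13: 505 on hand, pool $4,895.39 (≈ $9.6938 each)
Mar 14, sell 265: 265/505 × $4,895.39 → $2,568.86
Total COGS = $3,501.39 + $2,802.32 + $2,568.86 = $8,872.57
Ending inventory (cost pool remaining) = $2,326.53
Check: goods available $11,199.10 = COGS $8,872.57 + ending $2,326.53

COGS = $8,872.57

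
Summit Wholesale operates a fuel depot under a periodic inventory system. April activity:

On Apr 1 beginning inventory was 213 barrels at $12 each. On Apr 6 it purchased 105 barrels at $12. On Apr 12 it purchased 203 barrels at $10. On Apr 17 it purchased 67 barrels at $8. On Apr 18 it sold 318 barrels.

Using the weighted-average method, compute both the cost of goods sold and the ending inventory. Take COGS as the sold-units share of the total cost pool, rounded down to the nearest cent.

Apr 18, sell 318: 318/588 × $6,382.00 → $3,451.48
Ending inventory (cost pool remaining) = $2,930.52
Check: goods available $6,382.00 = COGS $3,451.48 + ending $2,930.52

COGS = $3,451.48; ending inventory = $2,930.52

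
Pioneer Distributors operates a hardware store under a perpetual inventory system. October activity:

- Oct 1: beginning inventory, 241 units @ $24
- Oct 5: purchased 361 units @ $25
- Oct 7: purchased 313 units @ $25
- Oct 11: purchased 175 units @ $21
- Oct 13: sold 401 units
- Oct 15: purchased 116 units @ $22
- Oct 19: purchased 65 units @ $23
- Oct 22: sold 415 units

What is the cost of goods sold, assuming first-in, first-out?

Oct 13, 401 sold [FIFO — oldest first]: 241 @ $24 + 160 @ $25 = $9,784
Oct 22, 415 sold [FIFO — oldest first]: 201 @ $25 + 214 @ $25 = $10,375
Total COGS = $9,784 + $10,375 = $20,159
Ending inventory: 99 @ $25 + 175 @ $21 + 116 @ $22 + 65 @ $23 = $10,197

COGS = $20,159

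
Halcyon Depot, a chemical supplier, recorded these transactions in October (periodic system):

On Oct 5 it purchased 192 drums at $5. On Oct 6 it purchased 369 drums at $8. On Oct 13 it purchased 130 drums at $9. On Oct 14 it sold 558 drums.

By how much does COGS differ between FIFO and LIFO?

FIFO COGS: 192 @ $5 + 366 @ $8 = $3,888
LIFO COGS: 130 @ $9 + 369 @ $8 + 59 @ $5 = $4,417
Difference = |$3,888 − $4,417| = $529

$529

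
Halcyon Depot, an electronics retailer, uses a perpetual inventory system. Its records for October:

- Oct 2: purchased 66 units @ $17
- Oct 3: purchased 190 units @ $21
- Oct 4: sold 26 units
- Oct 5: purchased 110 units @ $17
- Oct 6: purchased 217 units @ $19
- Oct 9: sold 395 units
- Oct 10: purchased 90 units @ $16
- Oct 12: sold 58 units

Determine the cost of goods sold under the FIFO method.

Oct 4, 26 sold [FIFO — oldest first]: 26 @ $17 = $442
Oct 9, 395 sold [FIFO — oldest first]: 40 @ $17 + 190 @ $21 + 110 @ $17 + 55 @ $19 = $7,585
Oct 12, 58 sold [FIFO — oldest first]: 58 @ $19 = $1,102
Total COGS = $442 + $7,585 + $1,102 = $9,129
Ending inventory: 104 @ $19 + 90 @ $16 = $3,416

COGS = $9,129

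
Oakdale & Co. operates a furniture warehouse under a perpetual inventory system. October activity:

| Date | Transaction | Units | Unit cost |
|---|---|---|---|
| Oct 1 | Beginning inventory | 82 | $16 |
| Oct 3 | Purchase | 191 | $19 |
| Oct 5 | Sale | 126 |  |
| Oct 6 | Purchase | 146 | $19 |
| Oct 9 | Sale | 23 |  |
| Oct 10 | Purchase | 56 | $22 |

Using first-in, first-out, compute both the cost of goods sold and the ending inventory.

COGS = $2,585; ending inventory = $6,362

Oct 5, 126 sold [FIFO — oldest first]: 82 @ $16 + 44 @ $19 = $2,148
Oct 9, 23 sold [FIFO — oldest first]: 23 @ $19 = $437
Total COGS = $2,148 + $437 = $2,585
Ending inventory: 124 @ $19 + 146 @ $19 + 56 @ $22 = $6,362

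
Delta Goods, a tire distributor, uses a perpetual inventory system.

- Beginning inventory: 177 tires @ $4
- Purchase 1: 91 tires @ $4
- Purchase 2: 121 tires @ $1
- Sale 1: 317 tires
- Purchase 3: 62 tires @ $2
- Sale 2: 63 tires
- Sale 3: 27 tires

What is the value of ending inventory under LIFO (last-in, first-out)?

Sale 1 (317) [LIFO — newest first]: 121 @ $1 + 91 @ $4 + 105 @ $4 = $905
Sale 2 (63) [LIFO — newest first]: 62 @ $2 + 1 @ $4 = $128
Sale 3 (27) [LIFO — newest first]: 27 @ $4 = $108
Total COGS = $905 + $128 + $108 = $1,141
Ending inventory: 44 @ $4 = $176

Ending inventory = $176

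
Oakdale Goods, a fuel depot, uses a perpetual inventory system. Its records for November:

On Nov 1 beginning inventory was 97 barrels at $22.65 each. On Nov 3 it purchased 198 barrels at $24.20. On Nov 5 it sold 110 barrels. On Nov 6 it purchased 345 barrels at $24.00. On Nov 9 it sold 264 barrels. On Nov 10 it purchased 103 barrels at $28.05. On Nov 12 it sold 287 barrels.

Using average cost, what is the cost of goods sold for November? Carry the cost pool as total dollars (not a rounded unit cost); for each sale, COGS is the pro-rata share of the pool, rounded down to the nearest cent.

After Nov 1: 97 on hand, pool $2,197.05 (≈ $22.6500 each)
After Nov 3: 295 on hand, pool $6,988.65 (≈ $23.6903 each)
Nov 5, sell 110: 110/295 × $6,988.65 → $2,605.93
After Nov 6: 530 on hand, pool $12,662.72 (≈ $23.8919 each)
Nov 9, sell 264: 264/530 × $12,662.72 → $6,307.46
After Nov 10: 369 on hand, pool $9,244.41 (≈ $25.0526 each)
Nov 12, sell 287: 287/369 × $9,244.41 → $7,190.09
Total COGS = $2,605.93 + $6,307.46 + $7,190.09 = $16,103.48
Ending inventory (cost pool remaining) = $2,054.32

COGS = $16,103.48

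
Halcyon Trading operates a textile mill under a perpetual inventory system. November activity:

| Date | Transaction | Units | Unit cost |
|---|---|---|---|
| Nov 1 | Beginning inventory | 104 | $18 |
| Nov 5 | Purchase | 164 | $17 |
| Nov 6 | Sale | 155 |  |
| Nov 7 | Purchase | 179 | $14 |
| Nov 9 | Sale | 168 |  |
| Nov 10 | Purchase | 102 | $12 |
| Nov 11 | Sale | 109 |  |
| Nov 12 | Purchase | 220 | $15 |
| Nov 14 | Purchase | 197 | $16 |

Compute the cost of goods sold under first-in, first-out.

COGS = $6,956

Nov 6, 155 sold [FIFO — oldest first]: 104 @ $18 + 51 @ $17 = $2,739
Nov 9, 168 sold [FIFO — oldest first]: 113 @ $17 + 55 @ $14 = $2,691
Nov 11, 109 sold [FIFO — oldest first]: 109 @ $14 = $1,526
Total COGS = $2,739 + $2,691 + $1,526 = $6,956
Ending inventory: 15 @ $14 + 102 @ $12 + 220 @ $15 + 197 @ $16 = $7,886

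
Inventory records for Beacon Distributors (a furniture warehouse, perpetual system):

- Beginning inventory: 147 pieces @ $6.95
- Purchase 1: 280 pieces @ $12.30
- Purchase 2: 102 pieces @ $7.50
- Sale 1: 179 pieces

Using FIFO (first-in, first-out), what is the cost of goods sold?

Sale 1 (179) [FIFO — oldest first]: 147 @ $6.95 + 32 @ $12.30 = $1,415.25
Ending inventory: 248 @ $12.30 + 102 @ $7.50 = $3,815.40

COGS = $1,415.25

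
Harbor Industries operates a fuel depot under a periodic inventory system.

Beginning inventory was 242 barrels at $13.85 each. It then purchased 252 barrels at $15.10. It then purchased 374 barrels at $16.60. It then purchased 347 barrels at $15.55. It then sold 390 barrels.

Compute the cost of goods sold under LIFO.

Sale 1 (390) [LIFO — newest first]: 347 @ $15.55 + 43 @ $16.60 = $6,109.65
Ending inventory: 242 @ $13.85 + 252 @ $15.10 + 331 @ $16.60 = $12,651.50
Check: goods available $18,761.15 = COGS $6,109.65 + ending $12,651.50

COGS = $6,109.65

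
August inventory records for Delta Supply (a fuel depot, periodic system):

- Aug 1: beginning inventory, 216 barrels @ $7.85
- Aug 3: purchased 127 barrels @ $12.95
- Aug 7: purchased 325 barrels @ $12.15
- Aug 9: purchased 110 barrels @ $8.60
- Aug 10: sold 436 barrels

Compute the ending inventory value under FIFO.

Aug 10, 436 sold [FIFO — oldest first]: 216 @ $7.85 + 127 @ $12.95 + 93 @ $12.15 = $4,470.20
Ending inventory: 232 @ $12.15 + 110 @ $8.60 = $3,764.80

Ending inventory = $3,764.80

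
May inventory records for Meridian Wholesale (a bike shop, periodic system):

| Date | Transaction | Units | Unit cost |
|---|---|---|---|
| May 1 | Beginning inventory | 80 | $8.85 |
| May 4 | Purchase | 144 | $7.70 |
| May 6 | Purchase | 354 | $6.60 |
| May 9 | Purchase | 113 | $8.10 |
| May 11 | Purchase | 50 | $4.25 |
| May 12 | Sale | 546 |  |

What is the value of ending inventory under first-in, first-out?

May 12, 546 sold [FIFO — oldest first]: 80 @ $8.85 + 144 @ $7.70 + 322 @ $6.60 = $3,942.00
Ending inventory: 32 @ $6.60 + 113 @ $8.10 + 50 @ $4.25 = $1,339.00

Ending inventory = $1,339.00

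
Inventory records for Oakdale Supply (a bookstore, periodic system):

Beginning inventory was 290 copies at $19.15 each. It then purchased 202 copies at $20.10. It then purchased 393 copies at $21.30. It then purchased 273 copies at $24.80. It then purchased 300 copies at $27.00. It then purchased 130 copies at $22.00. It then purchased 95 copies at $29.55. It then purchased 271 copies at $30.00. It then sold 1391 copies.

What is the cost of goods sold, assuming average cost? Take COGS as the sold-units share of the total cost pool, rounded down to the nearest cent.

Sale 1, sell 1391: 1391/1954 × $46,652.25 → $33,210.48
Ending inventory (cost pool remaining) = $13,441.77

COGS = $33,210.48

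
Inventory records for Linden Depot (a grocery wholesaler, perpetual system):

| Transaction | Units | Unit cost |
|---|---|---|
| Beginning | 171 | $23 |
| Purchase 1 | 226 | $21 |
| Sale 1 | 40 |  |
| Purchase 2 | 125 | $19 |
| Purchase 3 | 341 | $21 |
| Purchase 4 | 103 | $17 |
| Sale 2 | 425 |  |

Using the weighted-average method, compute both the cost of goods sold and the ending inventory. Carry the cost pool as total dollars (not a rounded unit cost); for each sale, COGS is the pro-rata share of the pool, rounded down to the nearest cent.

After Beginning: 171 on hand, pool $3,933.00 (≈ $23.0000 each)
After Purchase 1: 397 on hand, pool $8,679.00 (≈ $21.8615 each)
Sale 1, sell 40: 40/397 × $8,679.00 → $874.45
After Purchase 2: 482 on hand, pool $10,179.55 (≈ $21.1194 each)
After Purchase 3: 823 on hand, pool $17,340.55 (≈ $21.0699 each)
After Purchase 4: 926 on hand, pool $19,091.55 (≈ $20.6172 each)
Sale 2, sell 425: 425/926 × $19,091.55 → $8,762.32
Total COGS = $874.45 + $8,762.32 = $9,636.77
Ending inventory (cost pool remaining) = $10,329.23

COGS = $9,636.77; ending inventory = $10,329.23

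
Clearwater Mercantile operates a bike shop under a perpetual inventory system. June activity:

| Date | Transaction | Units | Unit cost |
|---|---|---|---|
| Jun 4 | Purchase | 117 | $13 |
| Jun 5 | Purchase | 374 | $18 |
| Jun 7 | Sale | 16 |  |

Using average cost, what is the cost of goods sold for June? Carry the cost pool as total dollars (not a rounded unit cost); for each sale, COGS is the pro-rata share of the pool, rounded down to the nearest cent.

COGS = $268.93

After Jun 4: 117 on hand, pool $1,521.00 (≈ $13.0000 each)
After Jun 5: 491 on hand, pool $8,253.00 (≈ $16.8086 each)
Jun 7, sell 16: 16/491 × $8,253.00 → $268.93
Ending inventory (cost pool remaining) = $7,984.07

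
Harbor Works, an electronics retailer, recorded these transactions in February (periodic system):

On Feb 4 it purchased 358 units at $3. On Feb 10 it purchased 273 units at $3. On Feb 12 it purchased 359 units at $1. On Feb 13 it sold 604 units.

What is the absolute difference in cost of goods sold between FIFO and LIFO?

$718

FIFO COGS: 358 @ $3 + 246 @ $3 = $1,812
LIFO COGS: 359 @ $1 + 245 @ $3 = $1,094
Difference = |$1,812 − $1,094| = $718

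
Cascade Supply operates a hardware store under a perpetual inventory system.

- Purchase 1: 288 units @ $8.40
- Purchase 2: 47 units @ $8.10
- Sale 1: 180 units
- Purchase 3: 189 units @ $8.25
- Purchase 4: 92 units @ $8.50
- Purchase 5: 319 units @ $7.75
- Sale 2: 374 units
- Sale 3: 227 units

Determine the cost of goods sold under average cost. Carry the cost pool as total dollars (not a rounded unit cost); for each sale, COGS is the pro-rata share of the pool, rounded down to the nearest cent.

After Purchase 1: 288 on hand, pool $2,419.20 (≈ $8.4000 each)
After Purchase 2: 335 on hand, pool $2,799.90 (≈ $8.3579 each)
Sale 1, sell 180: 180/335 × $2,799.90 → $1,504.42
After Purchase 3: 344 on hand, pool $2,854.73 (≈ $8.2986 each)
After Purchase 4: 436 on hand, pool $3,636.73 (≈ $8.3411 each)
After Purchase 5: 755 on hand, pool $6,108.98 (≈ $8.0914 each)
Sale 2, sell 374: 374/755 × $6,108.98 → $3,026.17
Sale 3, sell 227: 227/381 × $3,082.81 → $1,836.73
Total COGS = $1,504.42 + $3,026.17 + $1,836.73 = $6,367.32
Ending inventory (cost pool remaining) = $1,246.08

COGS = $6,367.32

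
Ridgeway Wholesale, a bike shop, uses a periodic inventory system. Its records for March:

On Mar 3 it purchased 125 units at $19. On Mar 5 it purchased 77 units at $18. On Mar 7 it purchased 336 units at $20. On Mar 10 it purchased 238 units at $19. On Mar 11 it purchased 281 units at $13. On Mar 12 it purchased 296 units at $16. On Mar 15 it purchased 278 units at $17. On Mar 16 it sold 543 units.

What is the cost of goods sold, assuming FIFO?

Mar 16, 543 sold [FIFO — oldest first]: 125 @ $19 + 77 @ $18 + 336 @ $20 + 5 @ $19 = $10,576
Ending inventory: 233 @ $19 + 281 @ $13 + 296 @ $16 + 278 @ $17 = $17,542
Check: goods available $28,118 = COGS $10,576 + ending $17,542

COGS = $10,576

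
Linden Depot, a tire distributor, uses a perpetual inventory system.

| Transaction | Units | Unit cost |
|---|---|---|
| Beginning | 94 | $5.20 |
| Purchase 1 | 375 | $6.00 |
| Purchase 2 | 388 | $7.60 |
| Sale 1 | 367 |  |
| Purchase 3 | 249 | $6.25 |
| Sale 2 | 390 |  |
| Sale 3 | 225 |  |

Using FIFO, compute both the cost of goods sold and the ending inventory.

Sale 1 (367) [FIFO — oldest first]: 94 @ $5.20 + 273 @ $6.00 = $2,126.80
Sale 2 (390) [FIFO — oldest first]: 102 @ $6.00 + 288 @ $7.60 = $2,800.80
Sale 3 (225) [FIFO — oldest first]: 100 @ $7.60 + 125 @ $6.25 = $1,541.25
Total COGS = $2,126.80 + $2,800.80 + $1,541.25 = $6,468.85
Ending inventory: 124 @ $6.25 = $775.00

COGS = $6,468.85; ending inventory = $775.00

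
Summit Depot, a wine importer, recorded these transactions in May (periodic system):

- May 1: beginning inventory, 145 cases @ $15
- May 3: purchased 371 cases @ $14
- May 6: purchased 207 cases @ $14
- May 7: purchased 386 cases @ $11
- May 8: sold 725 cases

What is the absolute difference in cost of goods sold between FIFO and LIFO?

FIFO COGS: 145 @ $15 + 371 @ $14 + 207 @ $14 + 2 @ $11 = $10,289
LIFO COGS: 386 @ $11 + 207 @ $14 + 132 @ $14 = $8,992
Difference = |$10,289 − $8,992| = $1,297

$1,297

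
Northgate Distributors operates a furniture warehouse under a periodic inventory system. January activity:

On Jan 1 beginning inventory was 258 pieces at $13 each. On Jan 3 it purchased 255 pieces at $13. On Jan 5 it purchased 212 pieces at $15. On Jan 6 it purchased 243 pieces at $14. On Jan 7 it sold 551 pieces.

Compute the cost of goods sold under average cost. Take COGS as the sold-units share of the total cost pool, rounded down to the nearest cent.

Jan 7, sell 551: 551/968 × $13,251.00 → $7,542.66
Ending inventory (cost pool remaining) = $5,708.34
Check: goods available $13,251.00 = COGS $7,542.66 + ending $5,708.34

COGS = $7,542.66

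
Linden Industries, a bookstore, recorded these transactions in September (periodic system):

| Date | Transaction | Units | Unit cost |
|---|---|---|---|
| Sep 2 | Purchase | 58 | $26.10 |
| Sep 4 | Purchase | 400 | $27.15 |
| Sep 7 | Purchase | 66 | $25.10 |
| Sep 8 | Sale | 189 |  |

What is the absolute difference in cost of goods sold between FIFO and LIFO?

$74.40

FIFO COGS: 58 @ $26.10 + 131 @ $27.15 = $5,070.45
LIFO COGS: 66 @ $25.10 + 123 @ $27.15 = $4,996.05
Difference = |$5,070.45 − $4,996.05| = $74.40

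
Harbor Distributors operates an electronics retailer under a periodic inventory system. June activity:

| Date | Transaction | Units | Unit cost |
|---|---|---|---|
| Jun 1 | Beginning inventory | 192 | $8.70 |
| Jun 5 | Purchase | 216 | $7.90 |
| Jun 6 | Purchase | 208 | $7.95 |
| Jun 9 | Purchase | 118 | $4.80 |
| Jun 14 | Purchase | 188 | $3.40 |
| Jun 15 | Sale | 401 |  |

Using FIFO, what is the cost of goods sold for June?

Jun 15, 401 sold [FIFO — oldest first]: 192 @ $8.70 + 209 @ $7.90 = $3,321.50
Ending inventory: 7 @ $7.90 + 208 @ $7.95 + 118 @ $4.80 + 188 @ $3.40 = $2,914.50
Check: goods available $6,236.00 = COGS $3,321.50 + ending $2,914.50

COGS = $3,321.50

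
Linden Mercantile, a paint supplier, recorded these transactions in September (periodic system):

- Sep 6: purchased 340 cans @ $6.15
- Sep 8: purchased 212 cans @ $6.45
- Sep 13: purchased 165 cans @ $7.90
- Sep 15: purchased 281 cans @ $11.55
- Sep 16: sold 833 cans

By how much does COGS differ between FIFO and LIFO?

$891.00

FIFO COGS: 340 @ $6.15 + 212 @ $6.45 + 165 @ $7.90 + 116 @ $11.55 = $6,101.70
LIFO COGS: 281 @ $11.55 + 165 @ $7.90 + 212 @ $6.45 + 175 @ $6.15 = $6,992.70
Difference = |$6,101.70 − $6,992.70| = $891.00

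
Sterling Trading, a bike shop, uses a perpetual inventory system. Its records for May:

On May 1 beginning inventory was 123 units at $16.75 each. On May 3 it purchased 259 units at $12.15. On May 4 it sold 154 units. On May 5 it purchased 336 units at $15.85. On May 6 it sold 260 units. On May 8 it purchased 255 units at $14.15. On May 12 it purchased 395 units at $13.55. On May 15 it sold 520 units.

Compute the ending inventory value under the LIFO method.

May 4, 154 sold [LIFO — newest first]: 154 @ $12.15 = $1,871.10
May 6, 260 sold [LIFO — newest first]: 260 @ $15.85 = $4,121.00
May 15, 520 sold [LIFO — newest first]: 395 @ $13.55 + 125 @ $14.15 = $7,121.00
Total COGS = $1,871.10 + $4,121.00 + $7,121.00 = $13,113.10
Ending inventory: 123 @ $16.75 + 105 @ $12.15 + 76 @ $15.85 + 130 @ $14.15 = $6,380.10

Ending inventory = $6,380.10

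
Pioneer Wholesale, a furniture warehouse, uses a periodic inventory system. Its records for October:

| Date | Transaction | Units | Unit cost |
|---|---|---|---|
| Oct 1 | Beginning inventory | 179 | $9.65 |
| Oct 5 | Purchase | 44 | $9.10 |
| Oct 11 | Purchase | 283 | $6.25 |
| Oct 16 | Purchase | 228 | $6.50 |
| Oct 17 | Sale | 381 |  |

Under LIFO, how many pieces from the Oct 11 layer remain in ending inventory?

130

Oct 17, 381 sold [LIFO — newest first]: 228 @ $6.50 + 153 @ $6.25 = $2,438.25
Ending inventory: 179 @ $9.65 + 44 @ $9.10 + 130 @ $6.25 = $2,940.25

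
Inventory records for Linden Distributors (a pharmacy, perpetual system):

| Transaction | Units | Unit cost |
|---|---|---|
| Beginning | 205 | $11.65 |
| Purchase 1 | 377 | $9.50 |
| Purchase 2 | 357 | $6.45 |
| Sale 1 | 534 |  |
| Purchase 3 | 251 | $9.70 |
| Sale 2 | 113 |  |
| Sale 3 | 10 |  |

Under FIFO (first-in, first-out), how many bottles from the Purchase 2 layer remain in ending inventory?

Sale 1 (534) [FIFO — oldest first]: 205 @ $11.65 + 329 @ $9.50 = $5,513.75
Sale 2 (113) [FIFO — oldest first]: 48 @ $9.50 + 65 @ $6.45 = $875.25
Sale 3 (10) [FIFO — oldest first]: 10 @ $6.45 = $64.50
Total COGS = $5,513.75 + $875.25 + $64.50 = $6,453.50
Ending inventory: 282 @ $6.45 + 251 @ $9.70 = $4,253.60
Check: goods available $10,707.10 = COGS $6,453.50 + ending $4,253.60

282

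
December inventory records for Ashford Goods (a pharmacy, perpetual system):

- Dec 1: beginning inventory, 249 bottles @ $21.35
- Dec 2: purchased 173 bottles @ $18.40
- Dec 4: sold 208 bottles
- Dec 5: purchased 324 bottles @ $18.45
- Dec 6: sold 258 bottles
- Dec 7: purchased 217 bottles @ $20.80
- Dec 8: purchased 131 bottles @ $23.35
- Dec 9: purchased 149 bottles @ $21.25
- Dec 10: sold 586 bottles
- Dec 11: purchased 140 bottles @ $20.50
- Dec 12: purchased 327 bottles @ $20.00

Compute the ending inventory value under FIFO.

Ending inventory = $13,556.95

Dec 4, 208 sold [FIFO — oldest first]: 208 @ $21.35 = $4,440.80
Dec 6, 258 sold [FIFO — oldest first]: 41 @ $21.35 + 173 @ $18.40 + 44 @ $18.45 = $4,870.35
Dec 10, 586 sold [FIFO — oldest first]: 280 @ $18.45 + 217 @ $20.80 + 89 @ $23.35 = $11,757.75
Total COGS = $4,440.80 + $4,870.35 + $11,757.75 = $21,068.90
Ending inventory: 42 @ $23.35 + 149 @ $21.25 + 140 @ $20.50 + 327 @ $20.00 = $13,556.95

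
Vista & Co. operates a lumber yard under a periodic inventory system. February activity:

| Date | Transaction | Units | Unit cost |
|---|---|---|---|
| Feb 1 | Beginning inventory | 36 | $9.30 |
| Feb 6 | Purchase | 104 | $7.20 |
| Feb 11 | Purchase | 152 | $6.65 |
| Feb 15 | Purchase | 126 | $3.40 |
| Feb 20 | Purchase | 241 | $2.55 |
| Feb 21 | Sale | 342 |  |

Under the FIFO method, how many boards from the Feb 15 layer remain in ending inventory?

Feb 21, 342 sold [FIFO — oldest first]: 36 @ $9.30 + 104 @ $7.20 + 152 @ $6.65 + 50 @ $3.40 = $2,264.40
Ending inventory: 76 @ $3.40 + 241 @ $2.55 = $872.95
Check: goods available $3,137.35 = COGS $2,264.40 + ending $872.95

76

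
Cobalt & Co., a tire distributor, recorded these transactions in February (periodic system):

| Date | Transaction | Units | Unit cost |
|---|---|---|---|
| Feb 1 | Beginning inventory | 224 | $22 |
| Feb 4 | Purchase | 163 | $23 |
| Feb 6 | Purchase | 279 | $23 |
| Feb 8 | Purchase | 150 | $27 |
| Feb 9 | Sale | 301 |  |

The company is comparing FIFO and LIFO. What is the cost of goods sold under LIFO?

FIFO COGS: 224 @ $22 + 77 @ $23 = $6,699
LIFO COGS: 150 @ $27 + 151 @ $23 = $7,523

COGS = $7,523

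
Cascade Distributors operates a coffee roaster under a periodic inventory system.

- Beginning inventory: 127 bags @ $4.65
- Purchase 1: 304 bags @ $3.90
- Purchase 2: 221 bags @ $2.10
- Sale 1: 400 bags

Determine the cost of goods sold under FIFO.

Sale 1 (400) [FIFO — oldest first]: 127 @ $4.65 + 273 @ $3.90 = $1,655.25
Ending inventory: 31 @ $3.90 + 221 @ $2.10 = $585.00

COGS = $1,655.25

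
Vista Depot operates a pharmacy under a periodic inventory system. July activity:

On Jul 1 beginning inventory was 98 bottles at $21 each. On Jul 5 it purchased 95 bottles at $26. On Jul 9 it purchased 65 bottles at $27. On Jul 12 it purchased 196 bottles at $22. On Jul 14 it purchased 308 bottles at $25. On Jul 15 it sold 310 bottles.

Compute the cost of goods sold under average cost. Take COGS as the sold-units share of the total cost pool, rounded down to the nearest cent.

Jul 15, sell 310: 310/762 × $18,295.00 → $7,442.84
Ending inventory (cost pool remaining) = $10,852.16

COGS = $7,442.84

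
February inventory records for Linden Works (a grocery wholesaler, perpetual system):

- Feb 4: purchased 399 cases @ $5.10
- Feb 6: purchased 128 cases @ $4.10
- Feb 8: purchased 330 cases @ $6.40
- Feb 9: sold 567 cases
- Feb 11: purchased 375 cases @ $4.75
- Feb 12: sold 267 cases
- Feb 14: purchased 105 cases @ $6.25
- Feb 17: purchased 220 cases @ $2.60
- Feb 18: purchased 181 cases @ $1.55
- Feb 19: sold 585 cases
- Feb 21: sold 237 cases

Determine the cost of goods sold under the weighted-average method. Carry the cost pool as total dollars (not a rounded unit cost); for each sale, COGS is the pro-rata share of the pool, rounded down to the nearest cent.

After Feb 4: 399 on hand, pool $2,034.90 (≈ $5.1000 each)
After Feb 6: 527 on hand, pool $2,559.70 (≈ $4.8571 each)
After Feb 8: 857 on hand, pool $4,671.70 (≈ $5.4512 each)
Feb 9, sell 567: 567/857 × $4,671.70 → $3,090.84
After Feb 11: 665 on hand, pool $3,362.11 (≈ $5.0558 each)
Feb 12, sell 267: 267/665 × $3,362.11 → $1,349.89
After Feb 14: 503 on hand, pool $2,668.47 (≈ $5.3051 each)
After Feb 17: 723 on hand, pool $3,240.47 (≈ $4.4820 each)
After Feb 18: 904 on hand, pool $3,521.02 (≈ $3.8949 each)
Feb 19, sell 585: 585/904 × $3,521.02 → $2,278.53
Feb 21, sell 237: 237/319 × $1,242.49 → $923.10
Total COGS = $3,090.84 + $1,349.89 + $2,278.53 + $923.10 = $7,642.36
Ending inventory (cost pool remaining) = $319.39
Check: goods available $7,961.75 = COGS $7,642.36 + ending $319.39

COGS = $7,642.36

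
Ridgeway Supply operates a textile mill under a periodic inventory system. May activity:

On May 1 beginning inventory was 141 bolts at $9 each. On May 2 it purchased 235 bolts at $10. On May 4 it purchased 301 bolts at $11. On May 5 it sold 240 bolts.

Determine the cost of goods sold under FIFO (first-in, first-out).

COGS = $2,259

May 5, 240 sold [FIFO — oldest first]: 141 @ $9 + 99 @ $10 = $2,259
Ending inventory: 136 @ $10 + 301 @ $11 = $4,671
Check: goods available $6,930 = COGS $2,259 + ending $4,671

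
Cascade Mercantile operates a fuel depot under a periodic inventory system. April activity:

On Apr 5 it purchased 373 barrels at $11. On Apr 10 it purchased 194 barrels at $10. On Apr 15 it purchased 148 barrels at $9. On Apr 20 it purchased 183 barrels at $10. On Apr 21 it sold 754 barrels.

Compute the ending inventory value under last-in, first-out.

Ending inventory = $1,584

Apr 21, 754 sold [LIFO — newest first]: 183 @ $10 + 148 @ $9 + 194 @ $10 + 229 @ $11 = $7,621
Ending inventory: 144 @ $11 = $1,584
Check: goods available $9,205 = COGS $7,621 + ending $1,584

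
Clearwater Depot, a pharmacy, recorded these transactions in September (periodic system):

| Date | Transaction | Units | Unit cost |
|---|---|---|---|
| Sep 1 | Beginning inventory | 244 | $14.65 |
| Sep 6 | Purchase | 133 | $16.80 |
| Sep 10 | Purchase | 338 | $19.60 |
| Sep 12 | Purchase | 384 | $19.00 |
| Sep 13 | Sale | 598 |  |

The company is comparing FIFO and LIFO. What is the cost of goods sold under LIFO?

FIFO COGS: 244 @ $14.65 + 133 @ $16.80 + 221 @ $19.60 = $10,140.60
LIFO COGS: 384 @ $19.00 + 214 @ $19.60 = $11,490.40

COGS = $11,490.40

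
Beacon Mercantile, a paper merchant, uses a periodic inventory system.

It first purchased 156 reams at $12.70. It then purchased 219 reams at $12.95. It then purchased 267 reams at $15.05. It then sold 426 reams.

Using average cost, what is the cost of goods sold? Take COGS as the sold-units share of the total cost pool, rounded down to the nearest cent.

Sale 1, sell 426: 426/642 × $8,835.60 → $5,862.87
Ending inventory (cost pool remaining) = $2,972.73

COGS = $5,862.87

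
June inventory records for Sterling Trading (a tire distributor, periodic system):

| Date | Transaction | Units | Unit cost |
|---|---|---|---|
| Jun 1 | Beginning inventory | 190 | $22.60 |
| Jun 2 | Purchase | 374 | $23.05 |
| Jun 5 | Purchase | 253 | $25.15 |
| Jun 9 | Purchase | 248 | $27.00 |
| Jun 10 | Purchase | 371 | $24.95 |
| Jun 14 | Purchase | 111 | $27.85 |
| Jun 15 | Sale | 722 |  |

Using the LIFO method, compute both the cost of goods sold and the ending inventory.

COGS = $18,827.80; ending inventory = $19,493.65

Jun 15, 722 sold [LIFO — newest first]: 111 @ $27.85 + 371 @ $24.95 + 240 @ $27.00 = $18,827.80
Ending inventory: 190 @ $22.60 + 374 @ $23.05 + 253 @ $25.15 + 8 @ $27.00 = $19,493.65
Check: goods available $38,321.45 = COGS $18,827.80 + ending $19,493.65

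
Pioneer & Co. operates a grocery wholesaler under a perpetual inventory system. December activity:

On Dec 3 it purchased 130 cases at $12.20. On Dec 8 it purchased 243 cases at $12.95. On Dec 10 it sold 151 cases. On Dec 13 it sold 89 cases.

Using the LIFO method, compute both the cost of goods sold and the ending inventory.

COGS = $3,108.00; ending inventory = $1,624.85

Dec 10, 151 sold [LIFO — newest first]: 151 @ $12.95 = $1,955.45
Dec 13, 89 sold [LIFO — newest first]: 89 @ $12.95 = $1,152.55
Total COGS = $1,955.45 + $1,152.55 = $3,108.00
Ending inventory: 130 @ $12.20 + 3 @ $12.95 = $1,624.85
Check: goods available $4,732.85 = COGS $3,108.00 + ending $1,624.85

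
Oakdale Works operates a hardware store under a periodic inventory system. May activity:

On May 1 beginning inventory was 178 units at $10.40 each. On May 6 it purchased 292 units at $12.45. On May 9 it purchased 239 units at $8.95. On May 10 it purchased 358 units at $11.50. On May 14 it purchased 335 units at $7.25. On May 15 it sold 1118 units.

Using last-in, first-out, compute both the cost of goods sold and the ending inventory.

COGS = $11,000.50; ending inventory = $3,170.90

May 15, 1118 sold [LIFO — newest first]: 335 @ $7.25 + 358 @ $11.50 + 239 @ $8.95 + 186 @ $12.45 = $11,000.50
Ending inventory: 178 @ $10.40 + 106 @ $12.45 = $3,170.90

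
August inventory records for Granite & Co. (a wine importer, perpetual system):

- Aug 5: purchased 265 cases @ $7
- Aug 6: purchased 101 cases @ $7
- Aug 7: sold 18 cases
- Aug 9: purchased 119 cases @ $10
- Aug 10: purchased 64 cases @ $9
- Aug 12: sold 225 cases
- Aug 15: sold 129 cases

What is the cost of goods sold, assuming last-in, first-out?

Aug 7, 18 sold [LIFO — newest first]: 18 @ $7 = $126
Aug 12, 225 sold [LIFO — newest first]: 64 @ $9 + 119 @ $10 + 42 @ $7 = $2,060
Aug 15, 129 sold [LIFO — newest first]: 41 @ $7 + 88 @ $7 = $903
Total COGS = $126 + $2,060 + $903 = $3,089
Ending inventory: 177 @ $7 = $1,239
Check: goods available $4,328 = COGS $3,089 + ending $1,239

COGS = $3,089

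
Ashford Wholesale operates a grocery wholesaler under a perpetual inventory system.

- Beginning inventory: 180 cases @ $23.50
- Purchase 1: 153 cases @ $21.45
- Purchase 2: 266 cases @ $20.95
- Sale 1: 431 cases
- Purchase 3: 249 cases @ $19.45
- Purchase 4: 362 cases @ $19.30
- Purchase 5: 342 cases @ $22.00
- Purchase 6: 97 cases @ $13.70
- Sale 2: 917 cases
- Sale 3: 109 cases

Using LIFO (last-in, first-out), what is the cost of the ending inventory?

Sale 1 (431) [LIFO — newest first]: 266 @ $20.95 + 153 @ $21.45 + 12 @ $23.50 = $9,136.55
Sale 2 (917) [LIFO — newest first]: 97 @ $13.70 + 342 @ $22.00 + 362 @ $19.30 + 116 @ $19.45 = $18,095.70
Sale 3 (109) [LIFO — newest first]: 109 @ $19.45 = $2,120.05
Total COGS = $9,136.55 + $18,095.70 + $2,120.05 = $29,352.30
Ending inventory: 168 @ $23.50 + 24 @ $19.45 = $4,414.80

Ending inventory = $4,414.80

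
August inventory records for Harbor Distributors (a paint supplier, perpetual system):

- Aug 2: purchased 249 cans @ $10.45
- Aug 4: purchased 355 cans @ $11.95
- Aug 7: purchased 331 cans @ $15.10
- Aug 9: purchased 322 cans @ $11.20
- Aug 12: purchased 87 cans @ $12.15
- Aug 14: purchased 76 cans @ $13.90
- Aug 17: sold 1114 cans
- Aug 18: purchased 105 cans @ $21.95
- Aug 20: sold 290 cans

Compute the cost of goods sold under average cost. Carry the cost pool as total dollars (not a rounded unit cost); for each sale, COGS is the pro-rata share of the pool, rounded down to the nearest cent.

After Aug 2: 249 on hand, pool $2,602.05 (≈ $10.4500 each)
After Aug 4: 604 on hand, pool $6,844.30 (≈ $11.3316 each)
After Aug 7: 935 on hand, pool $11,842.40 (≈ $12.6657 each)
After Aug 9: 1257 on hand, pool $15,448.80 (≈ $12.2902 each)
After Aug 12: 1344 on hand, pool $16,505.85 (≈ $12.2811 each)
After Aug 14: 1420 on hand, pool $17,562.25 (≈ $12.3678 each)
Aug 17, sell 1114: 1114/1420 × $17,562.25 → $13,777.70
After Aug 18: 411 on hand, pool $6,089.30 (≈ $14.8158 each)
Aug 20, sell 290: 290/411 × $6,089.30 → $4,296.58
Total COGS = $13,777.70 + $4,296.58 = $18,074.28
Ending inventory (cost pool remaining) = $1,792.72

COGS = $18,074.28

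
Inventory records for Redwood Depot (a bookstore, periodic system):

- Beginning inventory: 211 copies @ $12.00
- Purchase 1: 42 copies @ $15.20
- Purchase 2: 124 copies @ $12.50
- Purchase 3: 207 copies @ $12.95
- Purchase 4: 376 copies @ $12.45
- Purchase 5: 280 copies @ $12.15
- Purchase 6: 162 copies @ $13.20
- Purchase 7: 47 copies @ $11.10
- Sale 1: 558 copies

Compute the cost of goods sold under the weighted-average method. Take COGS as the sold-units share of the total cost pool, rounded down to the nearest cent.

Sale 1, sell 558: 558/1449 × $18,144.35 → $6,987.26
Ending inventory (cost pool remaining) = $11,157.09

COGS = $6,987.26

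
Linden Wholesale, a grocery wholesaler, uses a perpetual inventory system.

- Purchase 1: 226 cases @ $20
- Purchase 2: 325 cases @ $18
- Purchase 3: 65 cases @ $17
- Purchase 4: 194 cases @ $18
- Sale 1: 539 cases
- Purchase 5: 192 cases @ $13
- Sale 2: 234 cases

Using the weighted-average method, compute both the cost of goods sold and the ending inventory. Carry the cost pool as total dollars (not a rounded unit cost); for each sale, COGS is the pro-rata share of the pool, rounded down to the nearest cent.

COGS = $13,751.77; ending inventory = $3,711.23

After Purchase 1: 226 on hand, pool $4,520.00 (≈ $20.0000 each)
After Purchase 2: 551 on hand, pool $10,370.00 (≈ $18.8203 each)
After Purchase 3: 616 on hand, pool $11,475.00 (≈ $18.6282 each)
After Purchase 4: 810 on hand, pool $14,967.00 (≈ $18.4778 each)
Sale 1, sell 539: 539/810 × $14,967.00 → $9,959.52
After Purchase 5: 463 on hand, pool $7,503.48 (≈ $16.2062 each)
Sale 2, sell 234: 234/463 × $7,503.48 → $3,792.25
Total COGS = $9,959.52 + $3,792.25 = $13,751.77
Ending inventory (cost pool remaining) = $3,711.23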